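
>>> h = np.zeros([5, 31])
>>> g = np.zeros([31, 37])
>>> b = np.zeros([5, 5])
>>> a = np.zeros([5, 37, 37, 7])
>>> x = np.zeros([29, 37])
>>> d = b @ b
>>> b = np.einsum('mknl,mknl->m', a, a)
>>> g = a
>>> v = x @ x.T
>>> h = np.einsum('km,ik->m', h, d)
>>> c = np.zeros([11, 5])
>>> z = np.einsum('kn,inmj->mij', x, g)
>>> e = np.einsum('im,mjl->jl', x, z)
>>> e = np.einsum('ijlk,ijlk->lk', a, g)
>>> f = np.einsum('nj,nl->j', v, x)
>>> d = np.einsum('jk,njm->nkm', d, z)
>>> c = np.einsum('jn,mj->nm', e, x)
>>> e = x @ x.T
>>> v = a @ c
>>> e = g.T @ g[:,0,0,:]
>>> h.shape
(31,)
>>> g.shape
(5, 37, 37, 7)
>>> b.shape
(5,)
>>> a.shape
(5, 37, 37, 7)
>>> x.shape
(29, 37)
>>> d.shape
(37, 5, 7)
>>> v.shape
(5, 37, 37, 29)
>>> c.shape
(7, 29)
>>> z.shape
(37, 5, 7)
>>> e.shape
(7, 37, 37, 7)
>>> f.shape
(29,)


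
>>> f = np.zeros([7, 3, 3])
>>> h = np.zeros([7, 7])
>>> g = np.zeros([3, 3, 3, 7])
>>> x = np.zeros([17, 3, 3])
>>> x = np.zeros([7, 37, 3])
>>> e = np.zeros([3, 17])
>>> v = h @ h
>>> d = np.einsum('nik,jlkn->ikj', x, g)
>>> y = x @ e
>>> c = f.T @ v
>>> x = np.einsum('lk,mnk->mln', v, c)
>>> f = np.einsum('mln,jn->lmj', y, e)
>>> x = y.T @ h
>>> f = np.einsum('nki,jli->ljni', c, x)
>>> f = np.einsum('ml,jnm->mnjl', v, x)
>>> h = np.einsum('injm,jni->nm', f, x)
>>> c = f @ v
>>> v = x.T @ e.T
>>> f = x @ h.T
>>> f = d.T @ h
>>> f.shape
(3, 3, 7)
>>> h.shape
(37, 7)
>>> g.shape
(3, 3, 3, 7)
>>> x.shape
(17, 37, 7)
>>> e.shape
(3, 17)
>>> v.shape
(7, 37, 3)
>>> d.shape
(37, 3, 3)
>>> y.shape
(7, 37, 17)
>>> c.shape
(7, 37, 17, 7)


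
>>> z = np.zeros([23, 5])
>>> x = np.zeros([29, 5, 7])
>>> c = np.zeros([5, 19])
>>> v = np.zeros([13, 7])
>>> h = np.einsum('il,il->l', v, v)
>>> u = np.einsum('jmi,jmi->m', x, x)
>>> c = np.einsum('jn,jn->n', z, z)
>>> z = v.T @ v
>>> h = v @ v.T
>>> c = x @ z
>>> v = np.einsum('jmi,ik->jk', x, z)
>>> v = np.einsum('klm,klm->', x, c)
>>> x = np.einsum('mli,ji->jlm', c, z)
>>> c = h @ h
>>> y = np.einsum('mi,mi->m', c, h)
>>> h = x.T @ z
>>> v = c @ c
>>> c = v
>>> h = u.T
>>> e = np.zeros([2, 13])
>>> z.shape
(7, 7)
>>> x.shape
(7, 5, 29)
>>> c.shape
(13, 13)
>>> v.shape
(13, 13)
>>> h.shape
(5,)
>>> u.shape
(5,)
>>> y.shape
(13,)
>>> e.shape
(2, 13)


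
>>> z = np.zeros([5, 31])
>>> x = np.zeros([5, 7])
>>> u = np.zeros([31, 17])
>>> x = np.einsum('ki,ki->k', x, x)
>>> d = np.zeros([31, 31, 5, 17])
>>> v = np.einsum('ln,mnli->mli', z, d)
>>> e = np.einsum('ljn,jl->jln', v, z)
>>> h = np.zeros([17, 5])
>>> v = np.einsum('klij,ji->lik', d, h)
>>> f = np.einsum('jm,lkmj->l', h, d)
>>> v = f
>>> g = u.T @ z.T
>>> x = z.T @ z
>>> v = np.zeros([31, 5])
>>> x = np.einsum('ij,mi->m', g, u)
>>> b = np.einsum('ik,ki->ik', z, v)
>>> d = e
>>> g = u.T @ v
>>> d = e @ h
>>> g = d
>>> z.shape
(5, 31)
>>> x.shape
(31,)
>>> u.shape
(31, 17)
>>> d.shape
(5, 31, 5)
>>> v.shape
(31, 5)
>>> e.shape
(5, 31, 17)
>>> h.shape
(17, 5)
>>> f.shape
(31,)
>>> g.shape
(5, 31, 5)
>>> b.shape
(5, 31)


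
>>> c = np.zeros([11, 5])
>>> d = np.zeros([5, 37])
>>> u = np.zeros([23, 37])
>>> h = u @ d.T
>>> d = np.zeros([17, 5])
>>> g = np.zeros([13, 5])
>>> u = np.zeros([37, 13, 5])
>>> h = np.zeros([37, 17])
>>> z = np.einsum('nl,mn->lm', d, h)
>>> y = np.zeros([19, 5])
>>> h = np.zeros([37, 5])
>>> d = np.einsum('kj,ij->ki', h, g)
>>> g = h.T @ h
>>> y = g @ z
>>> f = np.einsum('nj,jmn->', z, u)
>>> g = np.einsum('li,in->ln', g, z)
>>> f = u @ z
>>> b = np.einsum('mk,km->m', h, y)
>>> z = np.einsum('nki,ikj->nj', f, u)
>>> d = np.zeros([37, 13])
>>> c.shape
(11, 5)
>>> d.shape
(37, 13)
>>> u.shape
(37, 13, 5)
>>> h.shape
(37, 5)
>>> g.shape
(5, 37)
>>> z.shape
(37, 5)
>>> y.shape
(5, 37)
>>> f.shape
(37, 13, 37)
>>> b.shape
(37,)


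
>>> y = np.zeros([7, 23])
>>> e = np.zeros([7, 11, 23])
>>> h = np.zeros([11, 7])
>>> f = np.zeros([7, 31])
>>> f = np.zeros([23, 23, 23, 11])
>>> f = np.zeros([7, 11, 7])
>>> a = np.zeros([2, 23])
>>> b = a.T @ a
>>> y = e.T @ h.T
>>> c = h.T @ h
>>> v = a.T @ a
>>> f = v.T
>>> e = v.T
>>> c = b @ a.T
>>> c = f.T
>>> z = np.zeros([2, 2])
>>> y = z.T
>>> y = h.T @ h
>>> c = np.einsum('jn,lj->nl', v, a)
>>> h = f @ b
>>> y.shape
(7, 7)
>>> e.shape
(23, 23)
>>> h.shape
(23, 23)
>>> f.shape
(23, 23)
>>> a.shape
(2, 23)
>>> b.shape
(23, 23)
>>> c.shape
(23, 2)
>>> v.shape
(23, 23)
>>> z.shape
(2, 2)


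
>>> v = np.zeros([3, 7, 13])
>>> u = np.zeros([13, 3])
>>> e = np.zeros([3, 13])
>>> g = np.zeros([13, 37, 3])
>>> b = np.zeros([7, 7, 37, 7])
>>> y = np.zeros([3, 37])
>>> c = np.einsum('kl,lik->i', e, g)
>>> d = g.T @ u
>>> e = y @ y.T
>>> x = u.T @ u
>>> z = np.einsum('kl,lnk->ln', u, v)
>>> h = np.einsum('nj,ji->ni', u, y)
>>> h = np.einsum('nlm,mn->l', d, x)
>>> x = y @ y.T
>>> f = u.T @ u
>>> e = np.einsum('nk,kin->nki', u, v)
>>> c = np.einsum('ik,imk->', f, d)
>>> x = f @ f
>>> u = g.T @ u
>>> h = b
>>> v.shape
(3, 7, 13)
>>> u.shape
(3, 37, 3)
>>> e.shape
(13, 3, 7)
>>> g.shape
(13, 37, 3)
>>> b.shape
(7, 7, 37, 7)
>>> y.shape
(3, 37)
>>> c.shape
()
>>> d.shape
(3, 37, 3)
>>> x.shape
(3, 3)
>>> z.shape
(3, 7)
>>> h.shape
(7, 7, 37, 7)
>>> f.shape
(3, 3)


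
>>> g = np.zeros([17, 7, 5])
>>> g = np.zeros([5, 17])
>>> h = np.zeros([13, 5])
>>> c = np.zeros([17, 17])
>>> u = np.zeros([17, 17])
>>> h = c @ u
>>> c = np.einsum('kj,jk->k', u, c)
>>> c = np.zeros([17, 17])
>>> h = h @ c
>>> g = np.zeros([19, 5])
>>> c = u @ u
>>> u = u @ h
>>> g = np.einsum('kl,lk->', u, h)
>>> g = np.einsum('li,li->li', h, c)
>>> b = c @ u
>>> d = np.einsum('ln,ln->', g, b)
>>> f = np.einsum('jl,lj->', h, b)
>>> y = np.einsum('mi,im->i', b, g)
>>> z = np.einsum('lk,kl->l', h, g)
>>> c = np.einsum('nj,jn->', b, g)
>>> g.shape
(17, 17)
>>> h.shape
(17, 17)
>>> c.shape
()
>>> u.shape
(17, 17)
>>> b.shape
(17, 17)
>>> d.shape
()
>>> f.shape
()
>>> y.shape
(17,)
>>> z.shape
(17,)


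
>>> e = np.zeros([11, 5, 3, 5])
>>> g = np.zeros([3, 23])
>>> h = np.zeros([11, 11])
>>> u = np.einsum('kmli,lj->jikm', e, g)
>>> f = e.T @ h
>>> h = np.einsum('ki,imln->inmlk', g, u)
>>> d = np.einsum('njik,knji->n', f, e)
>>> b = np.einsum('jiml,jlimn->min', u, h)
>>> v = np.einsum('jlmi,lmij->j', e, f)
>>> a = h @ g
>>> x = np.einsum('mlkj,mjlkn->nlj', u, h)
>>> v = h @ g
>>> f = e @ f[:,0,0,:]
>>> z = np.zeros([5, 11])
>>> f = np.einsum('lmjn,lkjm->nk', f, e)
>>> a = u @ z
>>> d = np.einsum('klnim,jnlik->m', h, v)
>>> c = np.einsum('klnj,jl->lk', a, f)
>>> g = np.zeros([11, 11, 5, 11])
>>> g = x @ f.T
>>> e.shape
(11, 5, 3, 5)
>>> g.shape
(3, 5, 11)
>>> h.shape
(23, 5, 5, 11, 3)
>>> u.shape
(23, 5, 11, 5)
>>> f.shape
(11, 5)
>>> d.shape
(3,)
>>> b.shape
(11, 5, 3)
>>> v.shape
(23, 5, 5, 11, 23)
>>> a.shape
(23, 5, 11, 11)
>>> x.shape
(3, 5, 5)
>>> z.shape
(5, 11)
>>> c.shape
(5, 23)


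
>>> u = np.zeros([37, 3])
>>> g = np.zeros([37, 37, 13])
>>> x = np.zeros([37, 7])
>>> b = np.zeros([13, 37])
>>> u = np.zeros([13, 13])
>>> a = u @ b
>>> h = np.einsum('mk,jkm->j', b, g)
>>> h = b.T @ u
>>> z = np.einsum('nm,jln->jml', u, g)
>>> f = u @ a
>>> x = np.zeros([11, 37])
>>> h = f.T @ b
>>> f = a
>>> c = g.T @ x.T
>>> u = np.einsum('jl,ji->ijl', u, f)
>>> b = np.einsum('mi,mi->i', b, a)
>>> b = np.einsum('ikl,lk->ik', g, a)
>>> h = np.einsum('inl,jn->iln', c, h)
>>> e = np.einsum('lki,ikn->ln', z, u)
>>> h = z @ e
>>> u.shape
(37, 13, 13)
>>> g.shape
(37, 37, 13)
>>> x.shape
(11, 37)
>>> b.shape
(37, 37)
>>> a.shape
(13, 37)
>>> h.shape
(37, 13, 13)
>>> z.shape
(37, 13, 37)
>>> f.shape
(13, 37)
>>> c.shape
(13, 37, 11)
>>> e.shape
(37, 13)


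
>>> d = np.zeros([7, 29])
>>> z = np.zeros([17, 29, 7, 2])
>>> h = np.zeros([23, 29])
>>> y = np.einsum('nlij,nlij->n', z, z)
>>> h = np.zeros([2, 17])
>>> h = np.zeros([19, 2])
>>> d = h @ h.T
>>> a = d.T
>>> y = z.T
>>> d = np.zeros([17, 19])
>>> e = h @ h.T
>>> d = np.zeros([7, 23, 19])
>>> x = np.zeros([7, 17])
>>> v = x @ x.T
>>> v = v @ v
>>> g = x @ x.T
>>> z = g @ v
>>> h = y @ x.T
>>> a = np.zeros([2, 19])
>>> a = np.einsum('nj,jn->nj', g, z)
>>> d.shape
(7, 23, 19)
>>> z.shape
(7, 7)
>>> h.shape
(2, 7, 29, 7)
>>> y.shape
(2, 7, 29, 17)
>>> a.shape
(7, 7)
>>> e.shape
(19, 19)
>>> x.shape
(7, 17)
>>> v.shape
(7, 7)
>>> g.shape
(7, 7)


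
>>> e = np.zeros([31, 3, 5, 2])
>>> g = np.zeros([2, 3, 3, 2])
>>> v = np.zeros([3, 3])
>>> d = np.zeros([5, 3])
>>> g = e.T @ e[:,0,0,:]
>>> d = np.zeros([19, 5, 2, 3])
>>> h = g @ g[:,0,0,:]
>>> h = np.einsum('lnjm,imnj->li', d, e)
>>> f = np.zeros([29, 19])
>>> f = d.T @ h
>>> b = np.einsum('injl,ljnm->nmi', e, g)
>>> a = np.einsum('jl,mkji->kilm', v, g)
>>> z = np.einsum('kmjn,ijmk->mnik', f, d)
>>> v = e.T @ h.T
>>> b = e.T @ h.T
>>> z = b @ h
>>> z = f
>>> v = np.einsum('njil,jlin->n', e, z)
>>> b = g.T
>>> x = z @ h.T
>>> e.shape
(31, 3, 5, 2)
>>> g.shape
(2, 5, 3, 2)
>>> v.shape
(31,)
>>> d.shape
(19, 5, 2, 3)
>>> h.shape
(19, 31)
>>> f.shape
(3, 2, 5, 31)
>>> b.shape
(2, 3, 5, 2)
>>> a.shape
(5, 2, 3, 2)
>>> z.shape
(3, 2, 5, 31)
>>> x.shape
(3, 2, 5, 19)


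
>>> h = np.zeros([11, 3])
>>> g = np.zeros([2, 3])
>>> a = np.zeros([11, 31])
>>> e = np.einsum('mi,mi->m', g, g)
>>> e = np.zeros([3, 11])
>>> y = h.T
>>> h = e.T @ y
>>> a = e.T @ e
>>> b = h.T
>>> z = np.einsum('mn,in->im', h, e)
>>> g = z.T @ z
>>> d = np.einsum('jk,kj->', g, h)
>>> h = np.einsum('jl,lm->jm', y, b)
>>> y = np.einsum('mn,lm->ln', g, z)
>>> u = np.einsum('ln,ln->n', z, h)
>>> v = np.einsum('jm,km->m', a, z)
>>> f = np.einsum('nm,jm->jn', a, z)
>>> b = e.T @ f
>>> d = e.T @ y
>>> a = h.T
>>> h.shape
(3, 11)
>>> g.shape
(11, 11)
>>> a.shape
(11, 3)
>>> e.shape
(3, 11)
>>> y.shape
(3, 11)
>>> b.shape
(11, 11)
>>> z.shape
(3, 11)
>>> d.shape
(11, 11)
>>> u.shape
(11,)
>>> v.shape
(11,)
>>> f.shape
(3, 11)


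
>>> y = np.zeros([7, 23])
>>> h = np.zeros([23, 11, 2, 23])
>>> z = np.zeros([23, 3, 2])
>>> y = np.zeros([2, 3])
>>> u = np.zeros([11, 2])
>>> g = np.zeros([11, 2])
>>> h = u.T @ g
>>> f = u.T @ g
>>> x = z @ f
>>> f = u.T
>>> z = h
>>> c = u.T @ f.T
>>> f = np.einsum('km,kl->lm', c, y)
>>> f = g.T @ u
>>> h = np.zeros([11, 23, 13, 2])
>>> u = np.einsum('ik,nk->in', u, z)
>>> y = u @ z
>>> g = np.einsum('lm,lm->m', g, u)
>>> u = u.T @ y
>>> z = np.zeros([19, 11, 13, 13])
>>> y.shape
(11, 2)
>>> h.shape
(11, 23, 13, 2)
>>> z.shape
(19, 11, 13, 13)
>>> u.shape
(2, 2)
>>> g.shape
(2,)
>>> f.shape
(2, 2)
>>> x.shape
(23, 3, 2)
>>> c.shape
(2, 2)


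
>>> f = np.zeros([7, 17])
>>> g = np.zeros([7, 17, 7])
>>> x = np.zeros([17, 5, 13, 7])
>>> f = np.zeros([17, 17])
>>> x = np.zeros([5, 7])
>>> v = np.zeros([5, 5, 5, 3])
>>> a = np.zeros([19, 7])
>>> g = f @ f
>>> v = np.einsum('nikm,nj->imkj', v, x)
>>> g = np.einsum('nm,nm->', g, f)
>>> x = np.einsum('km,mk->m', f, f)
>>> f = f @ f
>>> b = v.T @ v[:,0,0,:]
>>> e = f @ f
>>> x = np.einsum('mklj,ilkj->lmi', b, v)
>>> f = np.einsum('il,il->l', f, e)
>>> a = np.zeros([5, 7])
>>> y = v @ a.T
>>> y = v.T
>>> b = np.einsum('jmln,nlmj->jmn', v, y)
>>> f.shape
(17,)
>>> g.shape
()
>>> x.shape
(3, 7, 5)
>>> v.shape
(5, 3, 5, 7)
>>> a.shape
(5, 7)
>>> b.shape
(5, 3, 7)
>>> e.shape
(17, 17)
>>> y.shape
(7, 5, 3, 5)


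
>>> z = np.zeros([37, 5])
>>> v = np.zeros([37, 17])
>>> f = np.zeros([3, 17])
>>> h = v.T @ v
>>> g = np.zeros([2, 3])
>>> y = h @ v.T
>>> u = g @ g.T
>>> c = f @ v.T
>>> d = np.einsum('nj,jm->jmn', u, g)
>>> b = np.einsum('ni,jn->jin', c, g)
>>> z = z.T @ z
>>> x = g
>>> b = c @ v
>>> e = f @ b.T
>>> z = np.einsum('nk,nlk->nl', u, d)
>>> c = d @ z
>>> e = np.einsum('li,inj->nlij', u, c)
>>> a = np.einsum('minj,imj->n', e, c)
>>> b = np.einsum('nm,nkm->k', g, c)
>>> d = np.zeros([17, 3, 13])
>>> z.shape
(2, 3)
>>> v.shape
(37, 17)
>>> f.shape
(3, 17)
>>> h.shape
(17, 17)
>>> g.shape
(2, 3)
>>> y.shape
(17, 37)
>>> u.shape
(2, 2)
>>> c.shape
(2, 3, 3)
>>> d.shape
(17, 3, 13)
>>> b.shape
(3,)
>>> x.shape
(2, 3)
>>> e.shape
(3, 2, 2, 3)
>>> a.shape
(2,)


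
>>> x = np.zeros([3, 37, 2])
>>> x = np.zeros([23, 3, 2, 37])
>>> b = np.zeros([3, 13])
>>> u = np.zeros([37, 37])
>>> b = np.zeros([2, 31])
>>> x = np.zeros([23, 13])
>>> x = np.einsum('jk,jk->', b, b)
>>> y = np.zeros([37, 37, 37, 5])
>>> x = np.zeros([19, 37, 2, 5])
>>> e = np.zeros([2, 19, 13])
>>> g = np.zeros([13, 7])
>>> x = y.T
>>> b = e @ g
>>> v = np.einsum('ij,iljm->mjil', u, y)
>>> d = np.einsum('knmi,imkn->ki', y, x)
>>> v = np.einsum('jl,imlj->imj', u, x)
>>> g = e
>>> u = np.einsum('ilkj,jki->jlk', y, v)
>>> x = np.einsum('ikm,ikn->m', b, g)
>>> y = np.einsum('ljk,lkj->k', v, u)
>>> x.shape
(7,)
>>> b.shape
(2, 19, 7)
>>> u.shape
(5, 37, 37)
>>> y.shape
(37,)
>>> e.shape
(2, 19, 13)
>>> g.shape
(2, 19, 13)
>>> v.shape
(5, 37, 37)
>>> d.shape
(37, 5)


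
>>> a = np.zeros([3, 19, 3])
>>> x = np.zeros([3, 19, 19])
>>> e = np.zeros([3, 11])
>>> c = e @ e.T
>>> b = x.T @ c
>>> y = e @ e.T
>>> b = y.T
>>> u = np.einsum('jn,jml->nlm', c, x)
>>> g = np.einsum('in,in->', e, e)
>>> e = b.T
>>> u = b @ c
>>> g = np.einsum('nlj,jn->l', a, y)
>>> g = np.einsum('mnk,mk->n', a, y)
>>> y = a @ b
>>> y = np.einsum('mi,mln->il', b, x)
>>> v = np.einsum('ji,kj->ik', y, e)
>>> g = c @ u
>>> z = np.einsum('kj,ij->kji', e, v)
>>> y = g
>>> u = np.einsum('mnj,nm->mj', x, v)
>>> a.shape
(3, 19, 3)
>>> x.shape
(3, 19, 19)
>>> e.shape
(3, 3)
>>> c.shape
(3, 3)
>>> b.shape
(3, 3)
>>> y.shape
(3, 3)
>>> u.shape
(3, 19)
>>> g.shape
(3, 3)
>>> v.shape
(19, 3)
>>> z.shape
(3, 3, 19)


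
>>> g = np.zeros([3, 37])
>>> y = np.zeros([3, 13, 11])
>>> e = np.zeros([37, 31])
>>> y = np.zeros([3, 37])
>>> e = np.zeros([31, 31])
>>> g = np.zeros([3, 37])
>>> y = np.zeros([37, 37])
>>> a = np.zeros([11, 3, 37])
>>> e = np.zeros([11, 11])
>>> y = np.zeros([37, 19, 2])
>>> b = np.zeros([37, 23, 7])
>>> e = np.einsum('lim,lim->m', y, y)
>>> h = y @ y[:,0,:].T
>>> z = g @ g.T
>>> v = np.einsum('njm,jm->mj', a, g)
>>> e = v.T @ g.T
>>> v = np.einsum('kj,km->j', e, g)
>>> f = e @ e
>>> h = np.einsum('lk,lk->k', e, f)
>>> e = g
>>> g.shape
(3, 37)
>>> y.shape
(37, 19, 2)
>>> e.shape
(3, 37)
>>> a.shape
(11, 3, 37)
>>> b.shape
(37, 23, 7)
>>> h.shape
(3,)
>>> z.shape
(3, 3)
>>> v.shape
(3,)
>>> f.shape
(3, 3)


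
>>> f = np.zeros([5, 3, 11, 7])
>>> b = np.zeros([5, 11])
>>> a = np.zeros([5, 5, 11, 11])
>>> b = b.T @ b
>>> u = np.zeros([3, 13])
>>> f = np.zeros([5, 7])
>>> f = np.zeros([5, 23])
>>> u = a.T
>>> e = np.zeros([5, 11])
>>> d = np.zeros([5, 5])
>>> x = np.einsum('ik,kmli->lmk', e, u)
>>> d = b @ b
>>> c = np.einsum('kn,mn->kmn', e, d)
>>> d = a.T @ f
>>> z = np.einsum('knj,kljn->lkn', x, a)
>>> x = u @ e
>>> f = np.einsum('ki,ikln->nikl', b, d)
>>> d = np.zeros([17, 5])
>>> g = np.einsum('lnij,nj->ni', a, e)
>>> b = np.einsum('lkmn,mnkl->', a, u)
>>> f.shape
(23, 11, 11, 5)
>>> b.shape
()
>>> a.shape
(5, 5, 11, 11)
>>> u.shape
(11, 11, 5, 5)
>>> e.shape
(5, 11)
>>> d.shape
(17, 5)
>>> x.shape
(11, 11, 5, 11)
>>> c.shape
(5, 11, 11)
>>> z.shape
(5, 5, 11)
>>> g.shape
(5, 11)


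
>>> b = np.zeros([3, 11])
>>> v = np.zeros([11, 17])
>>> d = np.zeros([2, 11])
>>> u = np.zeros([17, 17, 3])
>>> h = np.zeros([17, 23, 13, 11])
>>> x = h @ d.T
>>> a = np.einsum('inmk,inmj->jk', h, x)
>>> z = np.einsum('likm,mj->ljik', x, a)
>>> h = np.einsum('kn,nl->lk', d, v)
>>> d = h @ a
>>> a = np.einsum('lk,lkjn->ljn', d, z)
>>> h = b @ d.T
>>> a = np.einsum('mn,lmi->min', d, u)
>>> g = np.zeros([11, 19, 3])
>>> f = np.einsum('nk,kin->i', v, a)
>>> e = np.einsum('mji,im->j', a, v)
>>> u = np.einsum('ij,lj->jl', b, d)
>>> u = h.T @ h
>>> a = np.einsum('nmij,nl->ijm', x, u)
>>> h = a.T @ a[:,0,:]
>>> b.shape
(3, 11)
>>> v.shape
(11, 17)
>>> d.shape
(17, 11)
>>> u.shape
(17, 17)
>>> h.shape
(23, 2, 23)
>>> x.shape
(17, 23, 13, 2)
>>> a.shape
(13, 2, 23)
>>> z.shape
(17, 11, 23, 13)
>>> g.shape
(11, 19, 3)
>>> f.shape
(3,)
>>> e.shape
(3,)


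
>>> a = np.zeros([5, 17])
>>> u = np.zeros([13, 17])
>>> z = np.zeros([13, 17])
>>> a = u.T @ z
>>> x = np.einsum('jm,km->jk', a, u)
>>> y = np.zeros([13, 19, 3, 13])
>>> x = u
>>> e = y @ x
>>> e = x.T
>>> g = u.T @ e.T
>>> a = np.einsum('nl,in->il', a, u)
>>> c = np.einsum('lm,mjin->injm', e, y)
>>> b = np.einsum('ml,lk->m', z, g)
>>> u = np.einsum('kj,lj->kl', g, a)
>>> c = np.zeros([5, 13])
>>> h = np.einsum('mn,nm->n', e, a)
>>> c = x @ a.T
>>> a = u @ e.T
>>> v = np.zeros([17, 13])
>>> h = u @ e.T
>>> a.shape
(17, 17)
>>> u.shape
(17, 13)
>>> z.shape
(13, 17)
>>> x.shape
(13, 17)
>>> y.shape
(13, 19, 3, 13)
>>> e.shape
(17, 13)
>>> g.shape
(17, 17)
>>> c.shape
(13, 13)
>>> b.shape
(13,)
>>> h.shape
(17, 17)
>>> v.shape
(17, 13)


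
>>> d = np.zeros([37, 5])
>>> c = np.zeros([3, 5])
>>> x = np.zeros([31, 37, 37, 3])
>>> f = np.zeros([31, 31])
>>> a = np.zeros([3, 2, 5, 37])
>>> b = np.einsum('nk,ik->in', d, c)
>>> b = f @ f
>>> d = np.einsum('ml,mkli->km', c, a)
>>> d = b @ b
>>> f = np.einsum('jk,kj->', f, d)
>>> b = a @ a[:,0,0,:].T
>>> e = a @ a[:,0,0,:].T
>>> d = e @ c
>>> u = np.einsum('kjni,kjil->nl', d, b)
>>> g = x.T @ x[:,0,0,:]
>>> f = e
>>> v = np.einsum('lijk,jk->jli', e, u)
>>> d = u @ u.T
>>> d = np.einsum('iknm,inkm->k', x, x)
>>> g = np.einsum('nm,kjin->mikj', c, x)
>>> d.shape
(37,)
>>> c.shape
(3, 5)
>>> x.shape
(31, 37, 37, 3)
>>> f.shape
(3, 2, 5, 3)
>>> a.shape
(3, 2, 5, 37)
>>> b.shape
(3, 2, 5, 3)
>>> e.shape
(3, 2, 5, 3)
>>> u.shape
(5, 3)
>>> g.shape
(5, 37, 31, 37)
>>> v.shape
(5, 3, 2)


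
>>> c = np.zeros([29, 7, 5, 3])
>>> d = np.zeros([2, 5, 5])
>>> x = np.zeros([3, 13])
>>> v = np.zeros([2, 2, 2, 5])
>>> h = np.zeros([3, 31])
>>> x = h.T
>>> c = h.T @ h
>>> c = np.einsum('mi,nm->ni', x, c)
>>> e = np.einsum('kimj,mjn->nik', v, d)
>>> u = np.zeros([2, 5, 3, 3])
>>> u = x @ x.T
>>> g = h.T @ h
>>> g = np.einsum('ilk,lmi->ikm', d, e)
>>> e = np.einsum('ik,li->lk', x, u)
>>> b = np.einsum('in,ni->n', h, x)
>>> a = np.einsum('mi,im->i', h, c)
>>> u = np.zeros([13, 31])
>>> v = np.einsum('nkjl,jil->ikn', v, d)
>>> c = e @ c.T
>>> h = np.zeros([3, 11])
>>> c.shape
(31, 31)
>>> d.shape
(2, 5, 5)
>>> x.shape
(31, 3)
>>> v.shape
(5, 2, 2)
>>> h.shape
(3, 11)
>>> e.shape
(31, 3)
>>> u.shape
(13, 31)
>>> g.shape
(2, 5, 2)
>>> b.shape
(31,)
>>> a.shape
(31,)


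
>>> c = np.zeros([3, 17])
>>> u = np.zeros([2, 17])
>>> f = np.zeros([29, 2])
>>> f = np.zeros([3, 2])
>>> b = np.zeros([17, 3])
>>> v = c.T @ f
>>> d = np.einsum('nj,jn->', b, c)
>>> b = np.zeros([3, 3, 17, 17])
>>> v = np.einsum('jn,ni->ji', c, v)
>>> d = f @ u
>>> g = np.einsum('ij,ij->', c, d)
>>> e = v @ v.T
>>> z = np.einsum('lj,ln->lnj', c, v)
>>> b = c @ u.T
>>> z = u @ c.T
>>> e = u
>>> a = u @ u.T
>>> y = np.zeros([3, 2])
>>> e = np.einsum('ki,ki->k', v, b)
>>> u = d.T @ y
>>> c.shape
(3, 17)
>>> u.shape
(17, 2)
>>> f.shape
(3, 2)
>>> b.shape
(3, 2)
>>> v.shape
(3, 2)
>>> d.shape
(3, 17)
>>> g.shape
()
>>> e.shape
(3,)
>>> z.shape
(2, 3)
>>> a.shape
(2, 2)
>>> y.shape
(3, 2)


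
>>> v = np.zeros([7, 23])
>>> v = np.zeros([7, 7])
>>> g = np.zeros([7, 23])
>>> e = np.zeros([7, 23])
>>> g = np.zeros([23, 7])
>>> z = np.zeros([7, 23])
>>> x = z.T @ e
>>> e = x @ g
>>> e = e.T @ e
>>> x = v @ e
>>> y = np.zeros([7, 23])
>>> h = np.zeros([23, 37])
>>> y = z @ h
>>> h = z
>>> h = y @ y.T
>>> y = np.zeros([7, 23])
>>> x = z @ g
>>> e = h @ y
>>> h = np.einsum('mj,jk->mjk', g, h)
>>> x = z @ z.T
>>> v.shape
(7, 7)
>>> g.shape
(23, 7)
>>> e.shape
(7, 23)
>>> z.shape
(7, 23)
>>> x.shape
(7, 7)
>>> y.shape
(7, 23)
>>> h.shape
(23, 7, 7)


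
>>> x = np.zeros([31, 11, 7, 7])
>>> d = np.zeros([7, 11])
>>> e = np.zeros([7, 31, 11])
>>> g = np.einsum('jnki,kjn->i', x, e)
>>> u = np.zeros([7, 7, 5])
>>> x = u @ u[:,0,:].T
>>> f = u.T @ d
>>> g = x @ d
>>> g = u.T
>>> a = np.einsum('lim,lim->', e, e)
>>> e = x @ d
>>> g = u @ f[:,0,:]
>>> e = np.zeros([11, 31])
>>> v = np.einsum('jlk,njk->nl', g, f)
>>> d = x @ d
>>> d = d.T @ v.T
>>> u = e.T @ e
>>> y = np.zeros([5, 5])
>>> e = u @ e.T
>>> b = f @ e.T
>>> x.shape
(7, 7, 7)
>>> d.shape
(11, 7, 5)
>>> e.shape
(31, 11)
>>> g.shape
(7, 7, 11)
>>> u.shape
(31, 31)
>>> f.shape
(5, 7, 11)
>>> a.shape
()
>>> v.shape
(5, 7)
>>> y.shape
(5, 5)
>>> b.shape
(5, 7, 31)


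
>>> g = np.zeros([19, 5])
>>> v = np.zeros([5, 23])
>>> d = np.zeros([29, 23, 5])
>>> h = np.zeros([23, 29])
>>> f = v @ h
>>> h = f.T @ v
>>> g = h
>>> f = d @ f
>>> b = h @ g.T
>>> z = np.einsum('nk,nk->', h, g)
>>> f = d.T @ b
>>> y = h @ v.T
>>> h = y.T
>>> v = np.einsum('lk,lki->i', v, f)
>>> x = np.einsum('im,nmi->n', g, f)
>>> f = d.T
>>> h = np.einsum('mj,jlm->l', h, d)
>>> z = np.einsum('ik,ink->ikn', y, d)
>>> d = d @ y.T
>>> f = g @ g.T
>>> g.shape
(29, 23)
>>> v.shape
(29,)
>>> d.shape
(29, 23, 29)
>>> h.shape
(23,)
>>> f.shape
(29, 29)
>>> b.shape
(29, 29)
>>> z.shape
(29, 5, 23)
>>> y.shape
(29, 5)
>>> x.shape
(5,)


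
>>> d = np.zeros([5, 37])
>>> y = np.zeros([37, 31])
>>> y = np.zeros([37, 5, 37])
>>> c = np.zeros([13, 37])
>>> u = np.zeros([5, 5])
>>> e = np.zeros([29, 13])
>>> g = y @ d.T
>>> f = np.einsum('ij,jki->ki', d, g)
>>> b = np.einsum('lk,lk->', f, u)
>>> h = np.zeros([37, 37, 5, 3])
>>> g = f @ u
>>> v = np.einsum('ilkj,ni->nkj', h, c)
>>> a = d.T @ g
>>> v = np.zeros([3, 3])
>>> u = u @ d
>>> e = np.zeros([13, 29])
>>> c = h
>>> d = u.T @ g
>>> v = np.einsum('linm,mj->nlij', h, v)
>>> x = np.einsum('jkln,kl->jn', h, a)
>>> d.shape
(37, 5)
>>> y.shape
(37, 5, 37)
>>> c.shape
(37, 37, 5, 3)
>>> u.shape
(5, 37)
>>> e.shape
(13, 29)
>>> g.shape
(5, 5)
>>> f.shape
(5, 5)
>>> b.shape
()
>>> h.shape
(37, 37, 5, 3)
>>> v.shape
(5, 37, 37, 3)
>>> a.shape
(37, 5)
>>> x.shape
(37, 3)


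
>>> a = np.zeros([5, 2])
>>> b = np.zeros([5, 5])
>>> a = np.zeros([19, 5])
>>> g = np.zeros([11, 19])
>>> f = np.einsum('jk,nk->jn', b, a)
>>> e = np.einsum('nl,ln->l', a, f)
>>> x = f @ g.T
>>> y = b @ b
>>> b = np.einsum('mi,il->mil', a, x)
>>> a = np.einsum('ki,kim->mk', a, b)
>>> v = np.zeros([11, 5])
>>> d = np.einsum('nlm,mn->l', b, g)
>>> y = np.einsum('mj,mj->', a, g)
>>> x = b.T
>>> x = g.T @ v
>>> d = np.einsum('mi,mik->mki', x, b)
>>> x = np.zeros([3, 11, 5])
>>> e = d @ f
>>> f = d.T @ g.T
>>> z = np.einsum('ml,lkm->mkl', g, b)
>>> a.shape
(11, 19)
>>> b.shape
(19, 5, 11)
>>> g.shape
(11, 19)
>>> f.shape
(5, 11, 11)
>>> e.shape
(19, 11, 19)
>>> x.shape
(3, 11, 5)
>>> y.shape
()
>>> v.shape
(11, 5)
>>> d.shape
(19, 11, 5)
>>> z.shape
(11, 5, 19)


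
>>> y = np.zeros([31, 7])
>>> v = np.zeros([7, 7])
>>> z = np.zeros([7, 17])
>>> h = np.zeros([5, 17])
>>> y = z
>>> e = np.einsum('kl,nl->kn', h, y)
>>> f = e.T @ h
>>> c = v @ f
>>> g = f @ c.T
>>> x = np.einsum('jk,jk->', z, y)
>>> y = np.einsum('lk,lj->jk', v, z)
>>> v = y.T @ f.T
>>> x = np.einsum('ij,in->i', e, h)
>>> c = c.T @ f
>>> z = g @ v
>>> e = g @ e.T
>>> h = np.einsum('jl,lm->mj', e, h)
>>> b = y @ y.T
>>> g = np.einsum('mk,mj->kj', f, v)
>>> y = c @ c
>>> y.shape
(17, 17)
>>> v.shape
(7, 7)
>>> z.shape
(7, 7)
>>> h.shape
(17, 7)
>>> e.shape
(7, 5)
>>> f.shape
(7, 17)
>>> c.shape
(17, 17)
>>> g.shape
(17, 7)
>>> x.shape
(5,)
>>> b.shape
(17, 17)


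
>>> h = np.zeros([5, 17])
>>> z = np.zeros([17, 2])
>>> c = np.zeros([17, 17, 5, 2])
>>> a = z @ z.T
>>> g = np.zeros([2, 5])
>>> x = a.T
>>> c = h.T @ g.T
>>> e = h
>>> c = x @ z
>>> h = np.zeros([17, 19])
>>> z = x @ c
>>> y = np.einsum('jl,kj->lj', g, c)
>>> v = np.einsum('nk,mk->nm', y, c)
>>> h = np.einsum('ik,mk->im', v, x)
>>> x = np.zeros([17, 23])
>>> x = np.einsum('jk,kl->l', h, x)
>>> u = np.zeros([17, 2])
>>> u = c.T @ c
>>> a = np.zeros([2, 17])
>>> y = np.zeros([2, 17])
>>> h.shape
(5, 17)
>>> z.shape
(17, 2)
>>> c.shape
(17, 2)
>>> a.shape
(2, 17)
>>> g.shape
(2, 5)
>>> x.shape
(23,)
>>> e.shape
(5, 17)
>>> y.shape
(2, 17)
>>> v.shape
(5, 17)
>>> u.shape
(2, 2)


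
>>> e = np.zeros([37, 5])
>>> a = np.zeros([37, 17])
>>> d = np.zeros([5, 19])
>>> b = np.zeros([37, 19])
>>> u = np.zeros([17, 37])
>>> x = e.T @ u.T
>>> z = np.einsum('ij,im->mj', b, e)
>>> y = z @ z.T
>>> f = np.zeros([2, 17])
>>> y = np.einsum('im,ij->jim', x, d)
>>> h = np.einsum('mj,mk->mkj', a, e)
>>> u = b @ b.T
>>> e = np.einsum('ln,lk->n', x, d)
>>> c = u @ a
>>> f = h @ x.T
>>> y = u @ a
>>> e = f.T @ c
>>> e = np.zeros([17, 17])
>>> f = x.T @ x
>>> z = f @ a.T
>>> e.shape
(17, 17)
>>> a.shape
(37, 17)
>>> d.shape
(5, 19)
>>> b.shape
(37, 19)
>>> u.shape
(37, 37)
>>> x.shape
(5, 17)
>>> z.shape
(17, 37)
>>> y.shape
(37, 17)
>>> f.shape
(17, 17)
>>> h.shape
(37, 5, 17)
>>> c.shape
(37, 17)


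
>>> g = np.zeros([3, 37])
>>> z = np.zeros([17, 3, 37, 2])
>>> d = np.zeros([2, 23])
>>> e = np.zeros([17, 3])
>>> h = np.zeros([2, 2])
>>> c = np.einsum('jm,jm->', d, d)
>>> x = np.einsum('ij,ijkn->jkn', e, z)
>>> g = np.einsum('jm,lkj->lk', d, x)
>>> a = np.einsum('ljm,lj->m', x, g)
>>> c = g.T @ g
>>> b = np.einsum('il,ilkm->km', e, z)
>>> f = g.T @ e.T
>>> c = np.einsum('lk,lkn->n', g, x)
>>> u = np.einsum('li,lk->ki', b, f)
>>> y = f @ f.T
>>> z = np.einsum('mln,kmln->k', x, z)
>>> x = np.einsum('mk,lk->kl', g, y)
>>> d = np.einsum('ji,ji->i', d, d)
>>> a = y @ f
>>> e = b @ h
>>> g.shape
(3, 37)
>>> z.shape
(17,)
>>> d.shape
(23,)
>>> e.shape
(37, 2)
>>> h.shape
(2, 2)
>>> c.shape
(2,)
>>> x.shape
(37, 37)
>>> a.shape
(37, 17)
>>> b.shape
(37, 2)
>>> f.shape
(37, 17)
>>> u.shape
(17, 2)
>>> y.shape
(37, 37)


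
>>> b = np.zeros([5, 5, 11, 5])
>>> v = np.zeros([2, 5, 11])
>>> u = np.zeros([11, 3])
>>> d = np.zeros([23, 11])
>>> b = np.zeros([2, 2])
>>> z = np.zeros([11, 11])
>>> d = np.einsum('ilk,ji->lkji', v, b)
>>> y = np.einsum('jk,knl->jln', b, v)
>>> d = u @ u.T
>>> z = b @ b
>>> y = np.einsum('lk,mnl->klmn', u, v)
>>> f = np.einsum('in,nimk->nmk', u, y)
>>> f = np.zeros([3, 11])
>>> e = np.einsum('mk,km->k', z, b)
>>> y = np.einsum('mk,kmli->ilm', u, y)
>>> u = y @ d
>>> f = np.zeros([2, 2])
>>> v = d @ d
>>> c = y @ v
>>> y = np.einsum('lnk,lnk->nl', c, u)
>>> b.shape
(2, 2)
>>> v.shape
(11, 11)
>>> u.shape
(5, 2, 11)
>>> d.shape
(11, 11)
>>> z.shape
(2, 2)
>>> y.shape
(2, 5)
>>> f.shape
(2, 2)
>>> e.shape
(2,)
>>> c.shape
(5, 2, 11)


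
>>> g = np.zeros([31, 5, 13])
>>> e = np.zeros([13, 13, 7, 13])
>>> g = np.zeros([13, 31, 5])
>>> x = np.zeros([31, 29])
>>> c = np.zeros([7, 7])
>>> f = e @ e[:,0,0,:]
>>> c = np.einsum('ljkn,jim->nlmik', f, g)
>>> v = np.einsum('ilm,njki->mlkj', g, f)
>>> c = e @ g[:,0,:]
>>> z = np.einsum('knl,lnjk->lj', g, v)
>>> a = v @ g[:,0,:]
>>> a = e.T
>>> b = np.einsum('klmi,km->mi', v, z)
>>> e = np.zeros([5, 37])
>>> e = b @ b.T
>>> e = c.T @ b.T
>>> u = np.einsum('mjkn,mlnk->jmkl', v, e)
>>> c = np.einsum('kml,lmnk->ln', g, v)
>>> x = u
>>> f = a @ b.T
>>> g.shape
(13, 31, 5)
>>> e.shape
(5, 7, 13, 7)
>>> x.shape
(31, 5, 7, 7)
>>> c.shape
(5, 7)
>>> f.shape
(13, 7, 13, 7)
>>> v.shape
(5, 31, 7, 13)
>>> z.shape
(5, 7)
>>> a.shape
(13, 7, 13, 13)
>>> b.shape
(7, 13)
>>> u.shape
(31, 5, 7, 7)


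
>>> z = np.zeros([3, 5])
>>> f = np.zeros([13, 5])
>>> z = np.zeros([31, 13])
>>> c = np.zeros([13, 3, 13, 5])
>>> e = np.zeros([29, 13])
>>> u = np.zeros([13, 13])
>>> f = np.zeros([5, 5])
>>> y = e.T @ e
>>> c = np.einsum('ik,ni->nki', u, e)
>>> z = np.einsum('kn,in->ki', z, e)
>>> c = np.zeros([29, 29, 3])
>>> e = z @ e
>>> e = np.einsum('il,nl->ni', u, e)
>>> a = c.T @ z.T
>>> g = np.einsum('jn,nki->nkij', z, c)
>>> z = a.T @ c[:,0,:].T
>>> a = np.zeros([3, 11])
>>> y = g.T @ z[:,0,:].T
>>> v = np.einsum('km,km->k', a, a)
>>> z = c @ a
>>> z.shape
(29, 29, 11)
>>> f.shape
(5, 5)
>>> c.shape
(29, 29, 3)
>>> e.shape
(31, 13)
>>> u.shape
(13, 13)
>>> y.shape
(31, 3, 29, 31)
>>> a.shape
(3, 11)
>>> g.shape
(29, 29, 3, 31)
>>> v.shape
(3,)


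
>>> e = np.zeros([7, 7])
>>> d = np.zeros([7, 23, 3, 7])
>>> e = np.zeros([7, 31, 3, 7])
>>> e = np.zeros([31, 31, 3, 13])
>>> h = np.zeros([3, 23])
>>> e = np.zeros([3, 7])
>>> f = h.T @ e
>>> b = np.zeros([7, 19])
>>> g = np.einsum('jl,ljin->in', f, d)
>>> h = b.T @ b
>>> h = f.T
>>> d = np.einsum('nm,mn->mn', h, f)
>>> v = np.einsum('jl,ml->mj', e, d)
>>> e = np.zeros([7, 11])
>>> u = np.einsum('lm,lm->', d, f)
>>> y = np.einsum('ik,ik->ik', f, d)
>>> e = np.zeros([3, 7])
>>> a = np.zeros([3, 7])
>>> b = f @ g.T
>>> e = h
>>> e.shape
(7, 23)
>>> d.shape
(23, 7)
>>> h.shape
(7, 23)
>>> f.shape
(23, 7)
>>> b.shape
(23, 3)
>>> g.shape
(3, 7)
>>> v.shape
(23, 3)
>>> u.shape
()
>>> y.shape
(23, 7)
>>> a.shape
(3, 7)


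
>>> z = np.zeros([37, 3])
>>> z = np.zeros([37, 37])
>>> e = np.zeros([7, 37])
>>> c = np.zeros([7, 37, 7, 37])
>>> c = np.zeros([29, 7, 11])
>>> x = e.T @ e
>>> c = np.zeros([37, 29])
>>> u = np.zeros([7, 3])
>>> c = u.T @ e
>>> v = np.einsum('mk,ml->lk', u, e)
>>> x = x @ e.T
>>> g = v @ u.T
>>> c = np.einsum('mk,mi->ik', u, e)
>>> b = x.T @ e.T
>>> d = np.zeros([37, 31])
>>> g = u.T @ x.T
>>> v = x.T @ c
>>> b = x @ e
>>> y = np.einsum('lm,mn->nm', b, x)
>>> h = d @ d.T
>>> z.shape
(37, 37)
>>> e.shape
(7, 37)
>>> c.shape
(37, 3)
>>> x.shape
(37, 7)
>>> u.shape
(7, 3)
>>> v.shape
(7, 3)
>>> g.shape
(3, 37)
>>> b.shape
(37, 37)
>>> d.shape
(37, 31)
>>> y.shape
(7, 37)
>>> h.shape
(37, 37)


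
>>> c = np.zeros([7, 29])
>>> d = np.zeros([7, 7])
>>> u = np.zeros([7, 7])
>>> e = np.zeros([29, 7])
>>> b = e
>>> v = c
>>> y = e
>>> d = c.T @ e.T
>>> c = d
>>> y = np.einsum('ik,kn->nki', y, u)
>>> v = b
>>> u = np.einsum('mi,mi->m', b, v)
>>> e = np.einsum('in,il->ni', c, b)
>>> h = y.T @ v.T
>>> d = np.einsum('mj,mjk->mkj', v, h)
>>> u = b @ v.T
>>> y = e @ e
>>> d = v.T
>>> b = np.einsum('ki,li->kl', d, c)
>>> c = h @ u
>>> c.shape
(29, 7, 29)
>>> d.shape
(7, 29)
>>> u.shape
(29, 29)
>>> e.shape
(29, 29)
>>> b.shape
(7, 29)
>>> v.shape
(29, 7)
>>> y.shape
(29, 29)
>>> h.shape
(29, 7, 29)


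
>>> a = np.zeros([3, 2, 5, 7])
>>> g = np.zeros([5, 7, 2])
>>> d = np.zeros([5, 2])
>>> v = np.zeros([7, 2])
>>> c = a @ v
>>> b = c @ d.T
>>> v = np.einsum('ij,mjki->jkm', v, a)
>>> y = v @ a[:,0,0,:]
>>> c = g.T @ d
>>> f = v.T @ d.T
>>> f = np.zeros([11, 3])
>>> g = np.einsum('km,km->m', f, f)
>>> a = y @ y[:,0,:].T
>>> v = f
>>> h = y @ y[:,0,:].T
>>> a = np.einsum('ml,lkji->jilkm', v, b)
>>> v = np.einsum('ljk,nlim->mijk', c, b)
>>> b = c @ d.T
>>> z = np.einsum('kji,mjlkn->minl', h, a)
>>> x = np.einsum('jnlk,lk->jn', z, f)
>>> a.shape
(5, 5, 3, 2, 11)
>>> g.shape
(3,)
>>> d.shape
(5, 2)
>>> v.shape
(5, 5, 7, 2)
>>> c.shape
(2, 7, 2)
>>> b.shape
(2, 7, 5)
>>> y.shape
(2, 5, 7)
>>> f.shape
(11, 3)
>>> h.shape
(2, 5, 2)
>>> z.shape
(5, 2, 11, 3)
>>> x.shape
(5, 2)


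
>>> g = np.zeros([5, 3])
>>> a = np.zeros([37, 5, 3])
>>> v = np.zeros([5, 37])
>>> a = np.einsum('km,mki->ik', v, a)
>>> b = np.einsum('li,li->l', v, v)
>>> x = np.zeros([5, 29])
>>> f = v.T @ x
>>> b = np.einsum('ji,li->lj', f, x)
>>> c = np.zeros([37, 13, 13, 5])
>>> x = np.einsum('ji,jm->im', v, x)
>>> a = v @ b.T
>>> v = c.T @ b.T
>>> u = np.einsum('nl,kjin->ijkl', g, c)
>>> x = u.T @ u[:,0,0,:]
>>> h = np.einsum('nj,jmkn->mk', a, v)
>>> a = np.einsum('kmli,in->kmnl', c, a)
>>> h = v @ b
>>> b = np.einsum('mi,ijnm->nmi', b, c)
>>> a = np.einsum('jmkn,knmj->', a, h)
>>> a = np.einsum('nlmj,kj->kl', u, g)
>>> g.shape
(5, 3)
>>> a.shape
(5, 13)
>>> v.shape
(5, 13, 13, 5)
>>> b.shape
(13, 5, 37)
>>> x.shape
(3, 37, 13, 3)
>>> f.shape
(37, 29)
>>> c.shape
(37, 13, 13, 5)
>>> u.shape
(13, 13, 37, 3)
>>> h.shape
(5, 13, 13, 37)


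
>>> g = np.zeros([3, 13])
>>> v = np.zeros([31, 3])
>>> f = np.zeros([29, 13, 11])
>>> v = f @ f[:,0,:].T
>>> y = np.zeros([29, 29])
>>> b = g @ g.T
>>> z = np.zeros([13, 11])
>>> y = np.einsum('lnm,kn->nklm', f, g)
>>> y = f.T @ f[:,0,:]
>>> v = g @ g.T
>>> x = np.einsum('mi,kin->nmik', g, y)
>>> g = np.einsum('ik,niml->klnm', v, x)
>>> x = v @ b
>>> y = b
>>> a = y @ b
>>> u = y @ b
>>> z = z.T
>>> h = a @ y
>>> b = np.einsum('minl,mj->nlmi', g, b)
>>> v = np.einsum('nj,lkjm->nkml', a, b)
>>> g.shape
(3, 11, 11, 13)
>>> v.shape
(3, 13, 11, 11)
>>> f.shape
(29, 13, 11)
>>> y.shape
(3, 3)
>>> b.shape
(11, 13, 3, 11)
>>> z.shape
(11, 13)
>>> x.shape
(3, 3)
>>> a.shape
(3, 3)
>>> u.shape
(3, 3)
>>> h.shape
(3, 3)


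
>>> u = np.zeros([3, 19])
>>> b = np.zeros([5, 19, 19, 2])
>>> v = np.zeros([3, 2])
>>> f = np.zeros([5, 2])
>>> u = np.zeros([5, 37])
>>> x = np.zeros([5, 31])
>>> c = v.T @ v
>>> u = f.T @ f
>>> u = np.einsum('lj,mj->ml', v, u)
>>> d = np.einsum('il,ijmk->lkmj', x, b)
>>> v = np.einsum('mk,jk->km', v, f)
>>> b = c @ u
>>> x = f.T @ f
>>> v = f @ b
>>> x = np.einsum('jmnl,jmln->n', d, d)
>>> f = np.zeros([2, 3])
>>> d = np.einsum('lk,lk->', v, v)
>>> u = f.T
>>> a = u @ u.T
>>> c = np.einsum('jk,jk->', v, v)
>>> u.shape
(3, 2)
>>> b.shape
(2, 3)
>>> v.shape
(5, 3)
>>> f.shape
(2, 3)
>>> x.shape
(19,)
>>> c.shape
()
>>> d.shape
()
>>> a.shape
(3, 3)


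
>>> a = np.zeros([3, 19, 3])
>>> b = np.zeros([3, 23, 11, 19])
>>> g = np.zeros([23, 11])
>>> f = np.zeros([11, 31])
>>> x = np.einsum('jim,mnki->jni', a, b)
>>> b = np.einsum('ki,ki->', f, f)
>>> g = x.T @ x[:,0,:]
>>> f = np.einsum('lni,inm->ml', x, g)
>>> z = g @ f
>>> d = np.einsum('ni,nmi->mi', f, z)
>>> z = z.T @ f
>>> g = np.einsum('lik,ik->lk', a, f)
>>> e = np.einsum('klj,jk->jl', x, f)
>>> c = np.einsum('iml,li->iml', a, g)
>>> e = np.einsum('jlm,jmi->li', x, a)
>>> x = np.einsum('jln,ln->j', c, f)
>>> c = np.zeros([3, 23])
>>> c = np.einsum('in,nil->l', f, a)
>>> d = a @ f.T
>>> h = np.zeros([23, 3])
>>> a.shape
(3, 19, 3)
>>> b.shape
()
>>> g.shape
(3, 3)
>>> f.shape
(19, 3)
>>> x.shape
(3,)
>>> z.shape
(3, 23, 3)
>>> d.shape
(3, 19, 19)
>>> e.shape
(23, 3)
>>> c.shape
(3,)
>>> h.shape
(23, 3)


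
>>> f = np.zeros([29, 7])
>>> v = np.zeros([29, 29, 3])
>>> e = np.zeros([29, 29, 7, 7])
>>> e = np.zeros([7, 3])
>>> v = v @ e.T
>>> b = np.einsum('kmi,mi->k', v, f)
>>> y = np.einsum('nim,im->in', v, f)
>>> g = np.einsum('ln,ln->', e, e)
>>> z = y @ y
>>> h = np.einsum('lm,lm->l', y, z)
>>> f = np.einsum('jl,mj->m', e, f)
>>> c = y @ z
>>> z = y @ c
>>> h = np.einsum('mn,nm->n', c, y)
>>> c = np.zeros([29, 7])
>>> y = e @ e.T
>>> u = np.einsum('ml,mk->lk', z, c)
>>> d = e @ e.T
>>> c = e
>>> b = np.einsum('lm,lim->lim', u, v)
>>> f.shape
(29,)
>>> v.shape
(29, 29, 7)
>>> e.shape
(7, 3)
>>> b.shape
(29, 29, 7)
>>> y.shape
(7, 7)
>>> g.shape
()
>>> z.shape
(29, 29)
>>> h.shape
(29,)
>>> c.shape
(7, 3)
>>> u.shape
(29, 7)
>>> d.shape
(7, 7)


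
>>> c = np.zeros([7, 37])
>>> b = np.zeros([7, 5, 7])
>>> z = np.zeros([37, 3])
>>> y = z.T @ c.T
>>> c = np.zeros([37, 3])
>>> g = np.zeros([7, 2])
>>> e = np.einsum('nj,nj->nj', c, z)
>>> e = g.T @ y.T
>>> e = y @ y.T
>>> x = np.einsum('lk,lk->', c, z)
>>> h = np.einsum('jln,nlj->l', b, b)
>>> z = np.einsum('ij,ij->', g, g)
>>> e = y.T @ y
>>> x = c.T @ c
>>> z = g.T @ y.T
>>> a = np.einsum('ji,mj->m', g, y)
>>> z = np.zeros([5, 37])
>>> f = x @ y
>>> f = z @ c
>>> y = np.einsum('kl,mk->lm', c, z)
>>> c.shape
(37, 3)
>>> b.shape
(7, 5, 7)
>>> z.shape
(5, 37)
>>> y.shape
(3, 5)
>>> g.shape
(7, 2)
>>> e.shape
(7, 7)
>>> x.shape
(3, 3)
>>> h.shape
(5,)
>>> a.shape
(3,)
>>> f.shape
(5, 3)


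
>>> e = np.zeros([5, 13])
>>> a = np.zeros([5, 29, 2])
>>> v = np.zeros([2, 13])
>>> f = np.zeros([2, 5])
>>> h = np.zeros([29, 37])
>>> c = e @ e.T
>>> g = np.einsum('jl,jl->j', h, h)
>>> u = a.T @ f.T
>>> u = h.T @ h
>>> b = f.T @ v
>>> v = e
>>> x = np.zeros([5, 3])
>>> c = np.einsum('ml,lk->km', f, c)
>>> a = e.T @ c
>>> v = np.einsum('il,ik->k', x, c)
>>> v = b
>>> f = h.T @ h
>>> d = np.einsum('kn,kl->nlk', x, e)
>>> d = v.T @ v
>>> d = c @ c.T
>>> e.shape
(5, 13)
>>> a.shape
(13, 2)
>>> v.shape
(5, 13)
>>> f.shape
(37, 37)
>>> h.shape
(29, 37)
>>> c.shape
(5, 2)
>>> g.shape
(29,)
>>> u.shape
(37, 37)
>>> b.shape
(5, 13)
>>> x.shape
(5, 3)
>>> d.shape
(5, 5)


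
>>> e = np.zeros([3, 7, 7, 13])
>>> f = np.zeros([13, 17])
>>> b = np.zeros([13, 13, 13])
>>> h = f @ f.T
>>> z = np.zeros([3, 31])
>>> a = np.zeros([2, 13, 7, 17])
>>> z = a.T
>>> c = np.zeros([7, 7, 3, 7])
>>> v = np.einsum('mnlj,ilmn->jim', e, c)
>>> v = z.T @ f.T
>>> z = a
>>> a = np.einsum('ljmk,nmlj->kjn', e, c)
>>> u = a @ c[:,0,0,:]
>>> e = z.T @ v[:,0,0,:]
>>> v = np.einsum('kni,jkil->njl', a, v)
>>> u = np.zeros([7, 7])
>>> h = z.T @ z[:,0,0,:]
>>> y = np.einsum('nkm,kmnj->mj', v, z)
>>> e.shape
(17, 7, 13, 13)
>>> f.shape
(13, 17)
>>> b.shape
(13, 13, 13)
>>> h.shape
(17, 7, 13, 17)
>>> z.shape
(2, 13, 7, 17)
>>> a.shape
(13, 7, 7)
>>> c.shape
(7, 7, 3, 7)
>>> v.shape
(7, 2, 13)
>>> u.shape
(7, 7)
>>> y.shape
(13, 17)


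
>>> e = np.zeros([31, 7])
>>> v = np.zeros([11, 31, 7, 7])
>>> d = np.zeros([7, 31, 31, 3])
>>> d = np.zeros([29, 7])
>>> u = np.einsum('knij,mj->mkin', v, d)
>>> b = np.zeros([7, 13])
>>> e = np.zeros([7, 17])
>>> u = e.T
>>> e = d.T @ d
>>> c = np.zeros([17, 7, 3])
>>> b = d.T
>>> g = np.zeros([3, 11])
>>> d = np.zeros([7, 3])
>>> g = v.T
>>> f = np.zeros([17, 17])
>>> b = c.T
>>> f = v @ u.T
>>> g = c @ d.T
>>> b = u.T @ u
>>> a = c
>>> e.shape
(7, 7)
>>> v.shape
(11, 31, 7, 7)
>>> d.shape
(7, 3)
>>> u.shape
(17, 7)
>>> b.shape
(7, 7)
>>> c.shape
(17, 7, 3)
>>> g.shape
(17, 7, 7)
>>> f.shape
(11, 31, 7, 17)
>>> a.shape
(17, 7, 3)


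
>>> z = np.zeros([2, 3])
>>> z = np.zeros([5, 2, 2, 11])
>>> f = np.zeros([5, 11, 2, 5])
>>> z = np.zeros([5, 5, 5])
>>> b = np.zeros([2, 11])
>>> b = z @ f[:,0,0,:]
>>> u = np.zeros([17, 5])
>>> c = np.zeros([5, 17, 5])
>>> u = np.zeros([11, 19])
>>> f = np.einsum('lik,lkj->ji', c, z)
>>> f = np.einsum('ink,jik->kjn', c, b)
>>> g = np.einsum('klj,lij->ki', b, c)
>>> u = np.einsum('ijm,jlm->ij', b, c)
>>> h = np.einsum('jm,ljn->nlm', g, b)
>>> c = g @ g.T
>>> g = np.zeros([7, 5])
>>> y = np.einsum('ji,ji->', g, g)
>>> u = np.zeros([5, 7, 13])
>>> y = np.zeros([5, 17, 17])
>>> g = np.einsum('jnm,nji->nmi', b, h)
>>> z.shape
(5, 5, 5)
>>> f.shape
(5, 5, 17)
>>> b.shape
(5, 5, 5)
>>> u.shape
(5, 7, 13)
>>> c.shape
(5, 5)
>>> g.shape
(5, 5, 17)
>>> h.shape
(5, 5, 17)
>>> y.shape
(5, 17, 17)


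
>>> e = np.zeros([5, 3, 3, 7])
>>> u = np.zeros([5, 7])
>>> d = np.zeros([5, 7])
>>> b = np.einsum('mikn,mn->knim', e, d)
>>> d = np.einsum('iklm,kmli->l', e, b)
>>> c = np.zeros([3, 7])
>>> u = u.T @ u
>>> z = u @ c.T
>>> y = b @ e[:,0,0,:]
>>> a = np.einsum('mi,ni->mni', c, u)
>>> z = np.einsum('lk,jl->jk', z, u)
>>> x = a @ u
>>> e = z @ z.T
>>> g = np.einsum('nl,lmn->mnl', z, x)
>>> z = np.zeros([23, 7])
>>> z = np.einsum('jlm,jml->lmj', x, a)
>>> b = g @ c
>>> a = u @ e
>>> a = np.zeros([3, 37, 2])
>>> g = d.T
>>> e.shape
(7, 7)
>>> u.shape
(7, 7)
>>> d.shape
(3,)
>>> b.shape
(7, 7, 7)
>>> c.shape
(3, 7)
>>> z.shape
(7, 7, 3)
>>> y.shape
(3, 7, 3, 7)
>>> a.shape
(3, 37, 2)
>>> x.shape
(3, 7, 7)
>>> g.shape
(3,)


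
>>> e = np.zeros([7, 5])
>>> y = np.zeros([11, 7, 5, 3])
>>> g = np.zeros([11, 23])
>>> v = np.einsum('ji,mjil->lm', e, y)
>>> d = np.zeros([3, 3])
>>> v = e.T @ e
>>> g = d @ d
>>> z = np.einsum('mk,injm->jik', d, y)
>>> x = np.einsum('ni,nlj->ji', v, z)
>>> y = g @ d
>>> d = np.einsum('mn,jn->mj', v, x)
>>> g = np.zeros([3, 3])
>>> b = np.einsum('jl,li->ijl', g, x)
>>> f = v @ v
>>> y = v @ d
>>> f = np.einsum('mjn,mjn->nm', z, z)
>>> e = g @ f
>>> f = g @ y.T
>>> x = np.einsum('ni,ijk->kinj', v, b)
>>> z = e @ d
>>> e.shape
(3, 5)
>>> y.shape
(5, 3)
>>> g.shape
(3, 3)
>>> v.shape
(5, 5)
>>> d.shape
(5, 3)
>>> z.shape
(3, 3)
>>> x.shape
(3, 5, 5, 3)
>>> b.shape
(5, 3, 3)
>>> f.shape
(3, 5)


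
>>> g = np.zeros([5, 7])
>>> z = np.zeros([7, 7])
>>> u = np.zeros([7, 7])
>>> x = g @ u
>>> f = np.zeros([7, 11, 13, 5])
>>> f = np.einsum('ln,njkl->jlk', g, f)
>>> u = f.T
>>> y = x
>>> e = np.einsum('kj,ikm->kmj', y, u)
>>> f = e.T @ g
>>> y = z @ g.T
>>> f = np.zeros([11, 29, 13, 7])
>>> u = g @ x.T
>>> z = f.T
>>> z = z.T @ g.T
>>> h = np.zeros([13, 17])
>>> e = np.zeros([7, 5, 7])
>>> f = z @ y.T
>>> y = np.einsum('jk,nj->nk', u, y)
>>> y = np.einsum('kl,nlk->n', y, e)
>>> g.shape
(5, 7)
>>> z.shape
(11, 29, 13, 5)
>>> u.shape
(5, 5)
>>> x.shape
(5, 7)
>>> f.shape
(11, 29, 13, 7)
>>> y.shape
(7,)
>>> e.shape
(7, 5, 7)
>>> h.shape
(13, 17)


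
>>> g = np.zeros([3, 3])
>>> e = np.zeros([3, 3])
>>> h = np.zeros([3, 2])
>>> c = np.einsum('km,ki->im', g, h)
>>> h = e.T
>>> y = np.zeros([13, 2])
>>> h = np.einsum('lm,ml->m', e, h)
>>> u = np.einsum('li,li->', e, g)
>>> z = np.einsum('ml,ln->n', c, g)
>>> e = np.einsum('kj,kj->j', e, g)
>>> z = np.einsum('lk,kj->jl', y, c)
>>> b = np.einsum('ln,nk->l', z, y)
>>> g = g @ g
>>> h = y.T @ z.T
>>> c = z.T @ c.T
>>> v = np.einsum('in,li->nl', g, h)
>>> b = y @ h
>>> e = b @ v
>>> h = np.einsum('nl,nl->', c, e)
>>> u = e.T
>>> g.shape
(3, 3)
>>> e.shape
(13, 2)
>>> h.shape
()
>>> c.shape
(13, 2)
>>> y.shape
(13, 2)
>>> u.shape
(2, 13)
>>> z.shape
(3, 13)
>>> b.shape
(13, 3)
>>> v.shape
(3, 2)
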